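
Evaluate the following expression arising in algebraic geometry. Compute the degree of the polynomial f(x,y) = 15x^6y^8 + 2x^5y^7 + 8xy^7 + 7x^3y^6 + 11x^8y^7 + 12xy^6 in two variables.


Examine each term for its total degree (sum of exponents).
  Term '15x^6y^8' has total degree 6+8 = 14.
  Term '2x^5y^7' has total degree 5+7 = 12.
  Term '8xy^7' has total degree 1+7 = 8.
  Term '7x^3y^6' has total degree 3+6 = 9.
  Term '11x^8y^7' has total degree 8+7 = 15.
  Term '12xy^6' has total degree 1+6 = 7.
The maximum total degree among all terms is 15.

15


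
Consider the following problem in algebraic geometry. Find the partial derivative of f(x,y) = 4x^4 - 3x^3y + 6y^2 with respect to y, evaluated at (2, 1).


df/dy = (-3)*x^3 + 2*6*y^1
At (2,1): (-3)*2^3 + 2*6*1^1
= -24 + 12
= -12

-12


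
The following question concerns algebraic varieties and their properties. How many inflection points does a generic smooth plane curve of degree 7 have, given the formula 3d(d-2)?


For a general smooth plane curve C of degree d, the inflection points are
the intersection of C with its Hessian curve, which has degree 3(d-2).
By Bezout, the total intersection number is d * 3(d-2) = 7 * 15 = 105.
For a general curve every flex is ordinary, so each contributes
multiplicity 1 to C·Hess(C), and the number of distinct inflection
points is 3d(d-2).
Inflection points = 3*7*(7-2) = 3*7*5 = 105

105


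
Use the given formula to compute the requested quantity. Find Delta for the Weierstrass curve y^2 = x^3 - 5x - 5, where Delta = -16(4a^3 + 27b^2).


Compute each component:
4a^3 = 4*(-5)^3 = 4*(-125) = -500
27b^2 = 27*(-5)^2 = 27*25 = 675
4a^3 + 27b^2 = -500 + 675 = 175
Delta = -16*175 = -2800

-2800


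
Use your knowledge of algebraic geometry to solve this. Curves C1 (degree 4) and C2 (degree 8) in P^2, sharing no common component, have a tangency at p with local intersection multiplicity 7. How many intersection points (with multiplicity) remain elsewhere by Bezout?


By Bezout's theorem, the total intersection number is d1 * d2.
Total = 4 * 8 = 32
Intersection multiplicity at p = 7
Remaining intersections = 32 - 7 = 25

25


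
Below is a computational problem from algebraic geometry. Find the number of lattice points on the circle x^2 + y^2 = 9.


Systematically check integer values of x where x^2 <= 9.
For each valid x, check if 9 - x^2 is a perfect square.
x=0: 9 - 0 = 9, sqrt = 3 (valid)
x=3: 9 - 9 = 0, sqrt = 0 (valid)
Total integer solutions found: 4

4


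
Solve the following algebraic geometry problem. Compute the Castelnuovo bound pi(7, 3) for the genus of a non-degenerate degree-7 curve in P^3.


Castelnuovo's bound: write d - 1 = m(r-1) + epsilon with 0 <= epsilon < r-1.
d - 1 = 7 - 1 = 6
r - 1 = 3 - 1 = 2
6 = 3*2 + 0, so m = 3, epsilon = 0
pi(d, r) = m(m-1)(r-1)/2 + m*epsilon
= 3*2*2/2 + 3*0
= 12/2 + 0
= 6 + 0 = 6

6


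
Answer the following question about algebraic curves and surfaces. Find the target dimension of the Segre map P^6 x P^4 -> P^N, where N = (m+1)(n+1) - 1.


The Segre embedding maps P^m x P^n into P^N via
all products of coordinates from each factor.
N = (m+1)(n+1) - 1
N = (6+1)(4+1) - 1
N = 7*5 - 1
N = 35 - 1 = 34

34


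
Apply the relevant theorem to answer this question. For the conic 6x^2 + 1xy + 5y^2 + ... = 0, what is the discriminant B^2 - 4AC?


The discriminant of a conic Ax^2 + Bxy + Cy^2 + ... = 0 is B^2 - 4AC.
B^2 = 1^2 = 1
4AC = 4*6*5 = 120
Discriminant = 1 - 120 = -119

-119


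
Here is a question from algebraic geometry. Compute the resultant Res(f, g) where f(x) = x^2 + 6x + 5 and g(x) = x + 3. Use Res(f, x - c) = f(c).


For Res(f, x - c), we evaluate f at x = c.
f(-3) = (-3)^2 + 6*(-3) + 5
= 9 - 18 + 5
= -9 + 5 = -4
Res(f, g) = -4

-4


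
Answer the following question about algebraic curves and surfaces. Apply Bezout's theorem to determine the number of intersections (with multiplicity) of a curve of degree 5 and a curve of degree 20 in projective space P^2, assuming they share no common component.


Bezout's theorem states the intersection count equals the product of degrees.
Intersection count = 5 * 20 = 100

100


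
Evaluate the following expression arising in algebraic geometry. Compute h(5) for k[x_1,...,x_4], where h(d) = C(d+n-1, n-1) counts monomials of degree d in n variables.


The Hilbert function for the polynomial ring in 4 variables is:
h(d) = C(d+n-1, n-1)
h(5) = C(5+4-1, 4-1) = C(8, 3)
= 8! / (3! * 5!)
= 56

56


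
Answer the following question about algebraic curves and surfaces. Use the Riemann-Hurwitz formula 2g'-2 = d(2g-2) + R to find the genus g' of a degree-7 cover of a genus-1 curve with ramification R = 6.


Riemann-Hurwitz formula: 2g' - 2 = d(2g - 2) + R
Given: d = 7, g = 1, R = 6
2g' - 2 = 7*(2*1 - 2) + 6
2g' - 2 = 7*0 + 6
2g' - 2 = 0 + 6 = 6
2g' = 8
g' = 4

4


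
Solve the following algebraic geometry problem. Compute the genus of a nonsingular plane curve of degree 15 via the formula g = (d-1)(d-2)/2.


Using the genus formula for smooth plane curves:
g = (d-1)(d-2)/2
g = (15-1)(15-2)/2
g = 14*13/2
g = 182/2 = 91

91


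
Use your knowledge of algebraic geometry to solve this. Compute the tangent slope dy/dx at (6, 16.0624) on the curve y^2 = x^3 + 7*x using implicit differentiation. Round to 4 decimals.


Using implicit differentiation of y^2 = x^3 + 7*x:
2y * dy/dx = 3x^2 + 7
dy/dx = (3x^2 + 7)/(2y)
Numerator: 3*6^2 + 7 = 115
Denominator: 2*16.0624 = 32.1248
dy/dx = 115/32.1248 = 3.5798

3.5798


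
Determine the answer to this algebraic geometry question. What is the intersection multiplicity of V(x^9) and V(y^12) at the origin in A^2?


The intersection multiplicity of V(x^a) and V(y^b) at the origin is:
I(O; V(x^9), V(y^12)) = dim_k(k[x,y]/(x^9, y^12))
A basis for k[x,y]/(x^9, y^12) is the set of monomials x^i * y^j
where 0 <= i < 9 and 0 <= j < 12.
The number of such monomials is 9 * 12 = 108

108


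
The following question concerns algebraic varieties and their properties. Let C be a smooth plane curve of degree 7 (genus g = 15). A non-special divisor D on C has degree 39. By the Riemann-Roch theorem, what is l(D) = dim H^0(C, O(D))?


First, compute the genus of a smooth plane curve of degree 7:
g = (d-1)(d-2)/2 = (7-1)(7-2)/2 = 15
For a non-special divisor D (i.e., h^1(D) = 0), Riemann-Roch gives:
l(D) = deg(D) - g + 1
Since deg(D) = 39 >= 2g - 1 = 29, D is non-special.
l(D) = 39 - 15 + 1 = 25

25


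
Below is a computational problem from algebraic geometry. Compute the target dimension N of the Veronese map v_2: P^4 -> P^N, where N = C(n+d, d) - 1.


The Veronese embedding v_d: P^n -> P^N maps each point to all
degree-d monomials in n+1 homogeneous coordinates.
N = C(n+d, d) - 1
N = C(4+2, 2) - 1
N = C(6, 2) - 1
C(6, 2) = 15
N = 15 - 1 = 14

14


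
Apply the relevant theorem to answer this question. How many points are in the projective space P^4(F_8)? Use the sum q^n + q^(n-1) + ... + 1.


P^4(F_8) has (q^(n+1) - 1)/(q - 1) points.
= 8^4 + 8^3 + 8^2 + 8^1 + 8^0
= 4096 + 512 + 64 + 8 + 1
= 4681

4681


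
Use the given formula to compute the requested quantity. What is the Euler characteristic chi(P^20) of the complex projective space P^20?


The complex projective space P^20 has one cell in each even real dimension 0, 2, ..., 40.
The cohomology groups are H^{2k}(P^20) = Z for k = 0,...,20, and 0 otherwise.
Euler characteristic = sum of Betti numbers = 1 per even-dimensional cohomology group.
chi(P^20) = 20 + 1 = 21

21


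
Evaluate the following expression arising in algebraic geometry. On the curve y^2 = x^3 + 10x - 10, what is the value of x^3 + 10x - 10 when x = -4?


Compute x^3 + 10x - 10 at x = -4:
x^3 = (-4)^3 = -64
10*x = 10*(-4) = -40
Sum: -64 - 40 - 10 = -114

-114


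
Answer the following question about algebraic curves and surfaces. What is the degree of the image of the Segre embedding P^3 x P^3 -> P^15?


The degree of the Segre variety P^3 x P^3 is C(m+n, m).
= C(6, 3)
= 20

20


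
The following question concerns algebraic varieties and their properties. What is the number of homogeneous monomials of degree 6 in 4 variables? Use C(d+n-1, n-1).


The number of degree-6 monomials in 4 variables is C(d+n-1, n-1).
= C(6+4-1, 4-1) = C(9, 3)
= 84

84


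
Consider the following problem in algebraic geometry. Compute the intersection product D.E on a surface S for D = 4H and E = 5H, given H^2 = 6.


Using bilinearity of the intersection pairing on a surface S:
(aH).(bH) = ab * (H.H)
We have H^2 = 6.
D.E = (4H).(5H) = 4*5*6
= 20*6
= 120

120


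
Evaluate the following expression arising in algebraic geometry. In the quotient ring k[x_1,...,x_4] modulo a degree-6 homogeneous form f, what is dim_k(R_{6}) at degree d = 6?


For R = k[x_1,...,x_n]/(f) with f homogeneous of degree e:
The Hilbert series is (1 - t^e)/(1 - t)^n.
So h(d) = C(d+n-1, n-1) - C(d-e+n-1, n-1) for d >= e.
With n=4, e=6, d=6:
C(6+4-1, 4-1) = C(9, 3) = 84
C(6-6+4-1, 4-1) = C(3, 3) = 1
h(6) = 84 - 1 = 83

83


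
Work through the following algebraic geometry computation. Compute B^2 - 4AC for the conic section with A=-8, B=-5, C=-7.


The discriminant of a conic Ax^2 + Bxy + Cy^2 + ... = 0 is B^2 - 4AC.
B^2 = (-5)^2 = 25
4AC = 4*(-8)*(-7) = 224
Discriminant = 25 - 224 = -199

-199


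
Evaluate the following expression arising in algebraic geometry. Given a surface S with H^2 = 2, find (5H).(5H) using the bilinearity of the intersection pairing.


Using bilinearity of the intersection pairing on a surface S:
(aH).(bH) = ab * (H.H)
We have H^2 = 2.
D.E = (5H).(5H) = 5*5*2
= 25*2
= 50

50


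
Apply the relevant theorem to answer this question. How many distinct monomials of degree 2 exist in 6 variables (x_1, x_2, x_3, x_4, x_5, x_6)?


The number of degree-2 monomials in 6 variables is C(d+n-1, n-1).
= C(2+6-1, 6-1) = C(7, 5)
= 21

21


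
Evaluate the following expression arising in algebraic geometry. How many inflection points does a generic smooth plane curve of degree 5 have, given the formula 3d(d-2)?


For a general smooth plane curve C of degree d, the inflection points are
the intersection of C with its Hessian curve, which has degree 3(d-2).
By Bezout, the total intersection number is d * 3(d-2) = 5 * 9 = 45.
For a general curve every flex is ordinary, so each contributes
multiplicity 1 to C·Hess(C), and the number of distinct inflection
points is 3d(d-2).
Inflection points = 3*5*(5-2) = 3*5*3 = 45

45


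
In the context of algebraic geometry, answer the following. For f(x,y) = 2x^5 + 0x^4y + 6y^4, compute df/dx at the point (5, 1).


df/dx = 5*2*x^4 + 4*0*x^3*y
At (5,1): 5*2*5^4 + 4*0*5^3*1
= 6250 + 0
= 6250

6250


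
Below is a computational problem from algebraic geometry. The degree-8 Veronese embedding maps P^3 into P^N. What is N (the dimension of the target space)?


The Veronese embedding v_d: P^n -> P^N maps each point to all
degree-d monomials in n+1 homogeneous coordinates.
N = C(n+d, d) - 1
N = C(3+8, 8) - 1
N = C(11, 8) - 1
C(11, 8) = 165
N = 165 - 1 = 164

164


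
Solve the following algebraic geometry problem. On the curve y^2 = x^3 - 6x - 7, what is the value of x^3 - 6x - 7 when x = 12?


Compute x^3 - 6x - 7 at x = 12:
x^3 = 12^3 = 1728
(-6)*x = (-6)*12 = -72
Sum: 1728 - 72 - 7 = 1649

1649


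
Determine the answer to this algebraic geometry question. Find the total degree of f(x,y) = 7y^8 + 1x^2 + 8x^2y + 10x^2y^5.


Examine each term for its total degree (sum of exponents).
  Term '7y^8' has total degree 0+8 = 8.
  Term '1x^2' has total degree 2+0 = 2.
  Term '8x^2y' has total degree 2+1 = 3.
  Term '10x^2y^5' has total degree 2+5 = 7.
The maximum total degree among all terms is 8.

8


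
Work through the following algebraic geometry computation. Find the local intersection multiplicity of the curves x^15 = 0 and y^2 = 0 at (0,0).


The intersection multiplicity of V(x^a) and V(y^b) at the origin is:
I(O; V(x^15), V(y^2)) = dim_k(k[x,y]/(x^15, y^2))
A basis for k[x,y]/(x^15, y^2) is the set of monomials x^i * y^j
where 0 <= i < 15 and 0 <= j < 2.
The number of such monomials is 15 * 2 = 30

30


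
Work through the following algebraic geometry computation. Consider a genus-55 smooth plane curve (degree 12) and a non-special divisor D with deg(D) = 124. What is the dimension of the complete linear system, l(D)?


First, compute the genus of a smooth plane curve of degree 12:
g = (d-1)(d-2)/2 = (12-1)(12-2)/2 = 55
For a non-special divisor D (i.e., h^1(D) = 0), Riemann-Roch gives:
l(D) = deg(D) - g + 1
Since deg(D) = 124 >= 2g - 1 = 109, D is non-special.
l(D) = 124 - 55 + 1 = 70

70


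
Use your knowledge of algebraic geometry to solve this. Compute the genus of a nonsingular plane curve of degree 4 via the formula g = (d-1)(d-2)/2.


Using the genus formula for smooth plane curves:
g = (d-1)(d-2)/2
g = (4-1)(4-2)/2
g = 3*2/2
g = 6/2 = 3

3


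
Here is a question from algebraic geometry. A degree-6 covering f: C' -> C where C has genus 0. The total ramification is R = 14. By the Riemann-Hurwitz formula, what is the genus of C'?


Riemann-Hurwitz formula: 2g' - 2 = d(2g - 2) + R
Given: d = 6, g = 0, R = 14
2g' - 2 = 6*(2*0 - 2) + 14
2g' - 2 = 6*(-2) + 14
2g' - 2 = -12 + 14 = 2
2g' = 4
g' = 2

2


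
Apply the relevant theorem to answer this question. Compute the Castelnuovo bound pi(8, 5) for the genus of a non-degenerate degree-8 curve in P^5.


Castelnuovo's bound: write d - 1 = m(r-1) + epsilon with 0 <= epsilon < r-1.
d - 1 = 8 - 1 = 7
r - 1 = 5 - 1 = 4
7 = 1*4 + 3, so m = 1, epsilon = 3
pi(d, r) = m(m-1)(r-1)/2 + m*epsilon
= 1*0*4/2 + 1*3
= 0/2 + 3
= 0 + 3 = 3

3


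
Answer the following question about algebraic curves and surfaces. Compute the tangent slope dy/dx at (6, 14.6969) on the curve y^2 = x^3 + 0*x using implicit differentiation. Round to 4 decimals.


Using implicit differentiation of y^2 = x^3 + 0*x:
2y * dy/dx = 3x^2 + 0
dy/dx = (3x^2 + 0)/(2y)
Numerator: 3*6^2 + 0 = 108
Denominator: 2*14.6969 = 29.3938
dy/dx = 108/29.3938 = 3.6742

3.6742


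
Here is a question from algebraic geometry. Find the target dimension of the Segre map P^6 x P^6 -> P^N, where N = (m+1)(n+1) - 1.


The Segre embedding maps P^m x P^n into P^N via
all products of coordinates from each factor.
N = (m+1)(n+1) - 1
N = (6+1)(6+1) - 1
N = 7*7 - 1
N = 49 - 1 = 48

48


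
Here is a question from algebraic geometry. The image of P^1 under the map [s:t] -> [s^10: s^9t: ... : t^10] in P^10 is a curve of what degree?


The rational normal curve in P^10 is the image of P^1 under the 10-uple Veronese.
A general hyperplane in P^10 pulls back to a degree-10 form on P^1, which has 10 zeros,
so the curve meets a general hyperplane in 10 points. Degree = 10.

10


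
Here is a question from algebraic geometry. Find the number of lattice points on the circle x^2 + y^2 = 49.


Systematically check integer values of x where x^2 <= 49.
For each valid x, check if 49 - x^2 is a perfect square.
x=0: 49 - 0 = 49, sqrt = 7 (valid)
x=7: 49 - 49 = 0, sqrt = 0 (valid)
Total integer solutions found: 4

4


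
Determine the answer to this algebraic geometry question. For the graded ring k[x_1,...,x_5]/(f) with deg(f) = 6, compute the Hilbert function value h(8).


For R = k[x_1,...,x_n]/(f) with f homogeneous of degree e:
The Hilbert series is (1 - t^e)/(1 - t)^n.
So h(d) = C(d+n-1, n-1) - C(d-e+n-1, n-1) for d >= e.
With n=5, e=6, d=8:
C(8+5-1, 5-1) = C(12, 4) = 495
C(8-6+5-1, 5-1) = C(6, 4) = 15
h(8) = 495 - 15 = 480

480


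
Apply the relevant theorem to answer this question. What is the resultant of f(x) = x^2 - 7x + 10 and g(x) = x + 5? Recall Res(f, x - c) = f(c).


For Res(f, x - c), we evaluate f at x = c.
f(-5) = (-5)^2 - 7*(-5) + 10
= 25 + 35 + 10
= 60 + 10 = 70
Res(f, g) = 70

70


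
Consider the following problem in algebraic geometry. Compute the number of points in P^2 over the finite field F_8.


P^2(F_8) has (q^(n+1) - 1)/(q - 1) points.
= 8^2 + 8^1 + 8^0
= 64 + 8 + 1
= 73

73


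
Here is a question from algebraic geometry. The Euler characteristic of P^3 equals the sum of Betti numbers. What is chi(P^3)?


The complex projective space P^3 has one cell in each even real dimension 0, 2, ..., 6.
The cohomology groups are H^{2k}(P^3) = Z for k = 0,...,3, and 0 otherwise.
Euler characteristic = sum of Betti numbers = 1 per even-dimensional cohomology group.
chi(P^3) = 3 + 1 = 4

4


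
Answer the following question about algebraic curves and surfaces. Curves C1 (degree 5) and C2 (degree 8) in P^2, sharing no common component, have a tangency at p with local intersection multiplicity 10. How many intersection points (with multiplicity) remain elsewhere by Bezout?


By Bezout's theorem, the total intersection number is d1 * d2.
Total = 5 * 8 = 40
Intersection multiplicity at p = 10
Remaining intersections = 40 - 10 = 30

30


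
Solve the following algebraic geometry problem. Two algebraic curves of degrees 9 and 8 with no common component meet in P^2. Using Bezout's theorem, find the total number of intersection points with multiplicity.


Bezout's theorem states the intersection count equals the product of degrees.
Intersection count = 9 * 8 = 72

72


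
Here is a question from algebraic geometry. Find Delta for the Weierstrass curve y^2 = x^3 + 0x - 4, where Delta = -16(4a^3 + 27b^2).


Compute each component:
4a^3 = 4*0^3 = 4*0 = 0
27b^2 = 27*(-4)^2 = 27*16 = 432
4a^3 + 27b^2 = 0 + 432 = 432
Delta = -16*432 = -6912

-6912


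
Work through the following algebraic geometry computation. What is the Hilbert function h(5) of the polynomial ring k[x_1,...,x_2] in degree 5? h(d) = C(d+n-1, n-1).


The Hilbert function for the polynomial ring in 2 variables is:
h(d) = C(d+n-1, n-1)
h(5) = C(5+2-1, 2-1) = C(6, 1)
= 6! / (1! * 5!)
= 6

6


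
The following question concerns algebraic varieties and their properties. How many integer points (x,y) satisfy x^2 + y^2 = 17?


Systematically check integer values of x where x^2 <= 17.
For each valid x, check if 17 - x^2 is a perfect square.
x=1: 17 - 1 = 16, sqrt = 4 (valid)
x=4: 17 - 16 = 1, sqrt = 1 (valid)
Total integer solutions found: 8

8


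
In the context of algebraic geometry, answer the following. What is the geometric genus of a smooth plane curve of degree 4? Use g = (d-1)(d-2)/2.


Using the genus formula for smooth plane curves:
g = (d-1)(d-2)/2
g = (4-1)(4-2)/2
g = 3*2/2
g = 6/2 = 3

3


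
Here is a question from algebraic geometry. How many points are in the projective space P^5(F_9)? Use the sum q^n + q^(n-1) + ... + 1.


P^5(F_9) has (q^(n+1) - 1)/(q - 1) points.
= 9^5 + 9^4 + 9^3 + 9^2 + 9^1 + 9^0
= 59049 + 6561 + 729 + 81 + 9 + 1
= 66430

66430


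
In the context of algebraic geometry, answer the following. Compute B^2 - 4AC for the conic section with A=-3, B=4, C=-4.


The discriminant of a conic Ax^2 + Bxy + Cy^2 + ... = 0 is B^2 - 4AC.
B^2 = 4^2 = 16
4AC = 4*(-3)*(-4) = 48
Discriminant = 16 - 48 = -32

-32


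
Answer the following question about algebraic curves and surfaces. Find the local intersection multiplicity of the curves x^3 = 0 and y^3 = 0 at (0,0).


The intersection multiplicity of V(x^a) and V(y^b) at the origin is:
I(O; V(x^3), V(y^3)) = dim_k(k[x,y]/(x^3, y^3))
A basis for k[x,y]/(x^3, y^3) is the set of monomials x^i * y^j
where 0 <= i < 3 and 0 <= j < 3.
The number of such monomials is 3 * 3 = 9

9


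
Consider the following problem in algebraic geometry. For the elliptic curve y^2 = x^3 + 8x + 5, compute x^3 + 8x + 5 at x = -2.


Compute x^3 + 8x + 5 at x = -2:
x^3 = (-2)^3 = -8
8*x = 8*(-2) = -16
Sum: -8 - 16 + 5 = -19

-19


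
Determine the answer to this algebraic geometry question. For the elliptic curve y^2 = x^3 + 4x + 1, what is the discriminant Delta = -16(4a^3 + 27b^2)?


Compute each component:
4a^3 = 4*4^3 = 4*64 = 256
27b^2 = 27*1^2 = 27*1 = 27
4a^3 + 27b^2 = 256 + 27 = 283
Delta = -16*283 = -4528

-4528


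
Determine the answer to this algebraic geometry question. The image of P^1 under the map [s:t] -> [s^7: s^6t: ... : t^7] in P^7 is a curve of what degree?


The rational normal curve in P^7 is the image of P^1 under the 7-uple Veronese.
A general hyperplane in P^7 pulls back to a degree-7 form on P^1, which has 7 zeros,
so the curve meets a general hyperplane in 7 points. Degree = 7.

7


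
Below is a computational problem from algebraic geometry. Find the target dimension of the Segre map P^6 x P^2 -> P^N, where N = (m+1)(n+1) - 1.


The Segre embedding maps P^m x P^n into P^N via
all products of coordinates from each factor.
N = (m+1)(n+1) - 1
N = (6+1)(2+1) - 1
N = 7*3 - 1
N = 21 - 1 = 20

20


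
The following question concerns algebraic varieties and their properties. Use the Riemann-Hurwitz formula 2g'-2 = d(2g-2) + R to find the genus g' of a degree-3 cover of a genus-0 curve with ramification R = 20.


Riemann-Hurwitz formula: 2g' - 2 = d(2g - 2) + R
Given: d = 3, g = 0, R = 20
2g' - 2 = 3*(2*0 - 2) + 20
2g' - 2 = 3*(-2) + 20
2g' - 2 = -6 + 20 = 14
2g' = 16
g' = 8

8


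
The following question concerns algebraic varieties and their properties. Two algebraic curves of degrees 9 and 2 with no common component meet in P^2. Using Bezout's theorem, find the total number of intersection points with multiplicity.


Bezout's theorem states the intersection count equals the product of degrees.
Intersection count = 9 * 2 = 18

18


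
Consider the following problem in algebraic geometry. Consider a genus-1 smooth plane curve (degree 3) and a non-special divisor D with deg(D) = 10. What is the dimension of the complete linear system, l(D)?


First, compute the genus of a smooth plane curve of degree 3:
g = (d-1)(d-2)/2 = (3-1)(3-2)/2 = 1
For a non-special divisor D (i.e., h^1(D) = 0), Riemann-Roch gives:
l(D) = deg(D) - g + 1
Since deg(D) = 10 >= 2g - 1 = 1, D is non-special.
l(D) = 10 - 1 + 1 = 10

10


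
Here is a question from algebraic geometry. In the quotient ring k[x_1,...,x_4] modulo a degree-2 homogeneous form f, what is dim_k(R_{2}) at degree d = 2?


For R = k[x_1,...,x_n]/(f) with f homogeneous of degree e:
The Hilbert series is (1 - t^e)/(1 - t)^n.
So h(d) = C(d+n-1, n-1) - C(d-e+n-1, n-1) for d >= e.
With n=4, e=2, d=2:
C(2+4-1, 4-1) = C(5, 3) = 10
C(2-2+4-1, 4-1) = C(3, 3) = 1
h(2) = 10 - 1 = 9

9


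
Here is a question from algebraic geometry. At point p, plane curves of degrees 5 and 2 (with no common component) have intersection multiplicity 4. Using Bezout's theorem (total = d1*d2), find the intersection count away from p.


By Bezout's theorem, the total intersection number is d1 * d2.
Total = 5 * 2 = 10
Intersection multiplicity at p = 4
Remaining intersections = 10 - 4 = 6

6


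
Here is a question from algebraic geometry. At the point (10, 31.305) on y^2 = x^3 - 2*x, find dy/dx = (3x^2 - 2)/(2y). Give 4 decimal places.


Using implicit differentiation of y^2 = x^3 - 2*x:
2y * dy/dx = 3x^2 - 2
dy/dx = (3x^2 - 2)/(2y)
Numerator: 3*10^2 - 2 = 298
Denominator: 2*31.305 = 62.61
dy/dx = 298/62.61 = 4.7596

4.7596


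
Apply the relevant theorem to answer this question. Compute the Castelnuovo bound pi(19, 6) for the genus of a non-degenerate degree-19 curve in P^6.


Castelnuovo's bound: write d - 1 = m(r-1) + epsilon with 0 <= epsilon < r-1.
d - 1 = 19 - 1 = 18
r - 1 = 6 - 1 = 5
18 = 3*5 + 3, so m = 3, epsilon = 3
pi(d, r) = m(m-1)(r-1)/2 + m*epsilon
= 3*2*5/2 + 3*3
= 30/2 + 9
= 15 + 9 = 24

24


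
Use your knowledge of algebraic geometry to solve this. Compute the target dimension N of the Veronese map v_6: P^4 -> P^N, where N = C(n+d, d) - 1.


The Veronese embedding v_d: P^n -> P^N maps each point to all
degree-d monomials in n+1 homogeneous coordinates.
N = C(n+d, d) - 1
N = C(4+6, 6) - 1
N = C(10, 6) - 1
C(10, 6) = 210
N = 210 - 1 = 209

209


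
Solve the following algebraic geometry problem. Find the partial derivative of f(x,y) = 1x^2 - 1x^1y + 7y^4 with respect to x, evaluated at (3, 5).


df/dx = 2*1*x^1 + 1*(-1)*x^0*y
At (3,5): 2*1*3^1 + 1*(-1)*3^0*5
= 6 - 5
= 1

1


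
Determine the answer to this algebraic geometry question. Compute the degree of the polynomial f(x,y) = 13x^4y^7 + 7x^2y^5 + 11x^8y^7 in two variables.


Examine each term for its total degree (sum of exponents).
  Term '13x^4y^7' has total degree 4+7 = 11.
  Term '7x^2y^5' has total degree 2+5 = 7.
  Term '11x^8y^7' has total degree 8+7 = 15.
The maximum total degree among all terms is 15.

15


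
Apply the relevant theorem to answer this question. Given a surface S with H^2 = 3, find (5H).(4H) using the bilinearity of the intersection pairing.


Using bilinearity of the intersection pairing on a surface S:
(aH).(bH) = ab * (H.H)
We have H^2 = 3.
D.E = (5H).(4H) = 5*4*3
= 20*3
= 60

60


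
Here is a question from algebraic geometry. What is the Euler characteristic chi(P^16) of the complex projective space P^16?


The complex projective space P^16 has one cell in each even real dimension 0, 2, ..., 32.
The cohomology groups are H^{2k}(P^16) = Z for k = 0,...,16, and 0 otherwise.
Euler characteristic = sum of Betti numbers = 1 per even-dimensional cohomology group.
chi(P^16) = 16 + 1 = 17

17


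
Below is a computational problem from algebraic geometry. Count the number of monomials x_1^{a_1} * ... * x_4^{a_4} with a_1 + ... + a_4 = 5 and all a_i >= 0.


The number of degree-5 monomials in 4 variables is C(d+n-1, n-1).
= C(5+4-1, 4-1) = C(8, 3)
= 56

56


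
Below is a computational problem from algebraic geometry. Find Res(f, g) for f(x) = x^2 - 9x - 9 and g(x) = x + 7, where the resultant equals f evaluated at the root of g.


For Res(f, x - c), we evaluate f at x = c.
f(-7) = (-7)^2 - 9*(-7) - 9
= 49 + 63 - 9
= 112 - 9 = 103
Res(f, g) = 103

103


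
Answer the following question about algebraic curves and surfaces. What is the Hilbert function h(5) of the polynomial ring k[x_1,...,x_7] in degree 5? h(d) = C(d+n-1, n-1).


The Hilbert function for the polynomial ring in 7 variables is:
h(d) = C(d+n-1, n-1)
h(5) = C(5+7-1, 7-1) = C(11, 6)
= 11! / (6! * 5!)
= 462

462


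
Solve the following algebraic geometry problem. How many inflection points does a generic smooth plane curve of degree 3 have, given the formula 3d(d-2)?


For a general smooth plane curve C of degree d, the inflection points are
the intersection of C with its Hessian curve, which has degree 3(d-2).
By Bezout, the total intersection number is d * 3(d-2) = 3 * 3 = 9.
For a general curve every flex is ordinary, so each contributes
multiplicity 1 to C·Hess(C), and the number of distinct inflection
points is 3d(d-2).
Inflection points = 3*3*(3-2) = 3*3*1 = 9

9


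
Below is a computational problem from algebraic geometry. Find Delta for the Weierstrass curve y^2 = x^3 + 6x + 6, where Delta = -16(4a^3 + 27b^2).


Compute each component:
4a^3 = 4*6^3 = 4*216 = 864
27b^2 = 27*6^2 = 27*36 = 972
4a^3 + 27b^2 = 864 + 972 = 1836
Delta = -16*1836 = -29376

-29376


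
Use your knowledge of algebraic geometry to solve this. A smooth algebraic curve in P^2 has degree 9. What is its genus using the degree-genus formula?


Using the genus formula for smooth plane curves:
g = (d-1)(d-2)/2
g = (9-1)(9-2)/2
g = 8*7/2
g = 56/2 = 28

28


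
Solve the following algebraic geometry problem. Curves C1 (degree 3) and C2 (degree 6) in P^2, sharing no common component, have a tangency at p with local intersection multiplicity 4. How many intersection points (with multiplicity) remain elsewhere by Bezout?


By Bezout's theorem, the total intersection number is d1 * d2.
Total = 3 * 6 = 18
Intersection multiplicity at p = 4
Remaining intersections = 18 - 4 = 14

14


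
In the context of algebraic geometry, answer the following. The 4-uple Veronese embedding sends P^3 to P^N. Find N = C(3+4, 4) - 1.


The Veronese embedding v_d: P^n -> P^N maps each point to all
degree-d monomials in n+1 homogeneous coordinates.
N = C(n+d, d) - 1
N = C(3+4, 4) - 1
N = C(7, 4) - 1
C(7, 4) = 35
N = 35 - 1 = 34

34


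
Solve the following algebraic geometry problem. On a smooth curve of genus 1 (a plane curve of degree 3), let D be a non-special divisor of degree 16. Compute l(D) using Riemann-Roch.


First, compute the genus of a smooth plane curve of degree 3:
g = (d-1)(d-2)/2 = (3-1)(3-2)/2 = 1
For a non-special divisor D (i.e., h^1(D) = 0), Riemann-Roch gives:
l(D) = deg(D) - g + 1
Since deg(D) = 16 >= 2g - 1 = 1, D is non-special.
l(D) = 16 - 1 + 1 = 16

16


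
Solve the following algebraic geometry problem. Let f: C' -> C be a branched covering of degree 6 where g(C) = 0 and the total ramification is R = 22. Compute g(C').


Riemann-Hurwitz formula: 2g' - 2 = d(2g - 2) + R
Given: d = 6, g = 0, R = 22
2g' - 2 = 6*(2*0 - 2) + 22
2g' - 2 = 6*(-2) + 22
2g' - 2 = -12 + 22 = 10
2g' = 12
g' = 6

6


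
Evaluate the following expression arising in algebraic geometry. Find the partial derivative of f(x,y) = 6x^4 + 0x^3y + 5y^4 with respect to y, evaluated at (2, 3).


df/dy = 0*x^3 + 4*5*y^3
At (2,3): 0*2^3 + 4*5*3^3
= 0 + 540
= 540

540


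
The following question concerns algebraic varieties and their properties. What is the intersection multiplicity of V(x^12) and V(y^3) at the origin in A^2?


The intersection multiplicity of V(x^a) and V(y^b) at the origin is:
I(O; V(x^12), V(y^3)) = dim_k(k[x,y]/(x^12, y^3))
A basis for k[x,y]/(x^12, y^3) is the set of monomials x^i * y^j
where 0 <= i < 12 and 0 <= j < 3.
The number of such monomials is 12 * 3 = 36

36


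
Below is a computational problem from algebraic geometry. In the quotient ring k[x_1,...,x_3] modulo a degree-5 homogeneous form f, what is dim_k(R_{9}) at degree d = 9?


For R = k[x_1,...,x_n]/(f) with f homogeneous of degree e:
The Hilbert series is (1 - t^e)/(1 - t)^n.
So h(d) = C(d+n-1, n-1) - C(d-e+n-1, n-1) for d >= e.
With n=3, e=5, d=9:
C(9+3-1, 3-1) = C(11, 2) = 55
C(9-5+3-1, 3-1) = C(6, 2) = 15
h(9) = 55 - 15 = 40

40


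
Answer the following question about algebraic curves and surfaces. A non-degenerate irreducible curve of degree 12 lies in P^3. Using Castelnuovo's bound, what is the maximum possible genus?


Castelnuovo's bound: write d - 1 = m(r-1) + epsilon with 0 <= epsilon < r-1.
d - 1 = 12 - 1 = 11
r - 1 = 3 - 1 = 2
11 = 5*2 + 1, so m = 5, epsilon = 1
pi(d, r) = m(m-1)(r-1)/2 + m*epsilon
= 5*4*2/2 + 5*1
= 40/2 + 5
= 20 + 5 = 25

25


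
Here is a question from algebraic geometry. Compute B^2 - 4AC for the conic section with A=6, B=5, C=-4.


The discriminant of a conic Ax^2 + Bxy + Cy^2 + ... = 0 is B^2 - 4AC.
B^2 = 5^2 = 25
4AC = 4*6*(-4) = -96
Discriminant = 25 + 96 = 121

121


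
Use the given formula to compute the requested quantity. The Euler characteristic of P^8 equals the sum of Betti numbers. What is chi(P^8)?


The complex projective space P^8 has one cell in each even real dimension 0, 2, ..., 16.
The cohomology groups are H^{2k}(P^8) = Z for k = 0,...,8, and 0 otherwise.
Euler characteristic = sum of Betti numbers = 1 per even-dimensional cohomology group.
chi(P^8) = 8 + 1 = 9

9


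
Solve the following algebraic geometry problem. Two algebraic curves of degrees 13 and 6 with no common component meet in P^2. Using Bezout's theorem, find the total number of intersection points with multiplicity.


Bezout's theorem states the intersection count equals the product of degrees.
Intersection count = 13 * 6 = 78

78


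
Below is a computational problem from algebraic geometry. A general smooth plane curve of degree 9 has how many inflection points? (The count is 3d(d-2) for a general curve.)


For a general smooth plane curve C of degree d, the inflection points are
the intersection of C with its Hessian curve, which has degree 3(d-2).
By Bezout, the total intersection number is d * 3(d-2) = 9 * 21 = 189.
For a general curve every flex is ordinary, so each contributes
multiplicity 1 to C·Hess(C), and the number of distinct inflection
points is 3d(d-2).
Inflection points = 3*9*(9-2) = 3*9*7 = 189

189


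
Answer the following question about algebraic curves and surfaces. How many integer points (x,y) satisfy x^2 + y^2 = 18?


Systematically check integer values of x where x^2 <= 18.
For each valid x, check if 18 - x^2 is a perfect square.
x=3: 18 - 9 = 9, sqrt = 3 (valid)
Total integer solutions found: 4

4


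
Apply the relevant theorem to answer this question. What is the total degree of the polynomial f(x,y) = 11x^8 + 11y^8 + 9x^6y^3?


Examine each term for its total degree (sum of exponents).
  Term '11x^8' has total degree 8+0 = 8.
  Term '11y^8' has total degree 0+8 = 8.
  Term '9x^6y^3' has total degree 6+3 = 9.
The maximum total degree among all terms is 9.

9


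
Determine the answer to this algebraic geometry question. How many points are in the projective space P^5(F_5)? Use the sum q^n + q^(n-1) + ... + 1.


P^5(F_5) has (q^(n+1) - 1)/(q - 1) points.
= 5^5 + 5^4 + 5^3 + 5^2 + 5^1 + 5^0
= 3125 + 625 + 125 + 25 + 5 + 1
= 3906

3906


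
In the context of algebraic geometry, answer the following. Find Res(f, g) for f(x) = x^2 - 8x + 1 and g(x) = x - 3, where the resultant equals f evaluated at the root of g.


For Res(f, x - c), we evaluate f at x = c.
f(3) = 3^2 - 8*3 + 1
= 9 - 24 + 1
= -15 + 1 = -14
Res(f, g) = -14

-14


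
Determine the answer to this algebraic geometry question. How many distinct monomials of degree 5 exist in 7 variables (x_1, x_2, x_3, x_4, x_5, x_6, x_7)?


The number of degree-5 monomials in 7 variables is C(d+n-1, n-1).
= C(5+7-1, 7-1) = C(11, 6)
= 462

462


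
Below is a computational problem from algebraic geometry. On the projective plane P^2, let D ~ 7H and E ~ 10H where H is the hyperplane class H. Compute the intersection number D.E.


Using bilinearity of the intersection pairing on the projective plane P^2:
(aH).(bH) = ab * (H.H)
We have H^2 = 1 (Bezout).
D.E = (7H).(10H) = 7*10*1
= 70*1
= 70

70


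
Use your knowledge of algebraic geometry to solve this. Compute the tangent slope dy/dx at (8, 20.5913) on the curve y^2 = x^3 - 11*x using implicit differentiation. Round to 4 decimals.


Using implicit differentiation of y^2 = x^3 - 11*x:
2y * dy/dx = 3x^2 - 11
dy/dx = (3x^2 - 11)/(2y)
Numerator: 3*8^2 - 11 = 181
Denominator: 2*20.5913 = 41.1826
dy/dx = 181/41.1826 = 4.3951

4.3951


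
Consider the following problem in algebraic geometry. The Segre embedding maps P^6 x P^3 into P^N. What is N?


The Segre embedding maps P^m x P^n into P^N via
all products of coordinates from each factor.
N = (m+1)(n+1) - 1
N = (6+1)(3+1) - 1
N = 7*4 - 1
N = 28 - 1 = 27

27


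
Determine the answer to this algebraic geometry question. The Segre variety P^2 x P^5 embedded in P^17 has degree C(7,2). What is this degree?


The degree of the Segre variety P^2 x P^5 is C(m+n, m).
= C(7, 2)
= 21

21


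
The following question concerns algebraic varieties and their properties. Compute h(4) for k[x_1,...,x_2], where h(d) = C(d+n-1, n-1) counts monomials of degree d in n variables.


The Hilbert function for the polynomial ring in 2 variables is:
h(d) = C(d+n-1, n-1)
h(4) = C(4+2-1, 2-1) = C(5, 1)
= 5! / (1! * 4!)
= 5

5


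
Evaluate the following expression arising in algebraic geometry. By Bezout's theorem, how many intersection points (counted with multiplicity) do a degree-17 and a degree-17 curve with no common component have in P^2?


Bezout's theorem states the intersection count equals the product of degrees.
Intersection count = 17 * 17 = 289

289


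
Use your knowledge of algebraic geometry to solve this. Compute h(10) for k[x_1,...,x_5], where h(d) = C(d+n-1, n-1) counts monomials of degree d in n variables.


The Hilbert function for the polynomial ring in 5 variables is:
h(d) = C(d+n-1, n-1)
h(10) = C(10+5-1, 5-1) = C(14, 4)
= 14! / (4! * 10!)
= 1001

1001


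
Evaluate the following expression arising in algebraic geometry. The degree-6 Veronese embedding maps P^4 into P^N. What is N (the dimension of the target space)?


The Veronese embedding v_d: P^n -> P^N maps each point to all
degree-d monomials in n+1 homogeneous coordinates.
N = C(n+d, d) - 1
N = C(4+6, 6) - 1
N = C(10, 6) - 1
C(10, 6) = 210
N = 210 - 1 = 209

209


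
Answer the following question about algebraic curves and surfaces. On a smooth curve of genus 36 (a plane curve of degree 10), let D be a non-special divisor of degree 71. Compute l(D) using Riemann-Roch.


First, compute the genus of a smooth plane curve of degree 10:
g = (d-1)(d-2)/2 = (10-1)(10-2)/2 = 36
For a non-special divisor D (i.e., h^1(D) = 0), Riemann-Roch gives:
l(D) = deg(D) - g + 1
Since deg(D) = 71 >= 2g - 1 = 71, D is non-special.
l(D) = 71 - 36 + 1 = 36

36


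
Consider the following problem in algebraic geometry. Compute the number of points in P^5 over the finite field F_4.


P^5(F_4) has (q^(n+1) - 1)/(q - 1) points.
= 4^5 + 4^4 + 4^3 + 4^2 + 4^1 + 4^0
= 1024 + 256 + 64 + 16 + 4 + 1
= 1365

1365


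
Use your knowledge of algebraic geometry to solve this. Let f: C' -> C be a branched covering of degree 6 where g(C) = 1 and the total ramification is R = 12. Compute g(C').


Riemann-Hurwitz formula: 2g' - 2 = d(2g - 2) + R
Given: d = 6, g = 1, R = 12
2g' - 2 = 6*(2*1 - 2) + 12
2g' - 2 = 6*0 + 12
2g' - 2 = 0 + 12 = 12
2g' = 14
g' = 7

7


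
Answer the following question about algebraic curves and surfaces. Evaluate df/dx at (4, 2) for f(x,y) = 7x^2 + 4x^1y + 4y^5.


df/dx = 2*7*x^1 + 1*4*x^0*y
At (4,2): 2*7*4^1 + 1*4*4^0*2
= 56 + 8
= 64

64


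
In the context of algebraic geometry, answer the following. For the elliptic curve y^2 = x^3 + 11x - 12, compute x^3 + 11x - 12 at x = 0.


Compute x^3 + 11x - 12 at x = 0:
x^3 = 0^3 = 0
11*x = 11*0 = 0
Sum: 0 + 0 - 12 = -12

-12


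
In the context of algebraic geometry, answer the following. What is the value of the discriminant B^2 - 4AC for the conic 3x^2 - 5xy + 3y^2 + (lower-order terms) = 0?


The discriminant of a conic Ax^2 + Bxy + Cy^2 + ... = 0 is B^2 - 4AC.
B^2 = (-5)^2 = 25
4AC = 4*3*3 = 36
Discriminant = 25 - 36 = -11

-11


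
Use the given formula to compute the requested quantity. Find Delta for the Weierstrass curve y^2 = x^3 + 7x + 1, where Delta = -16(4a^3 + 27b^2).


Compute each component:
4a^3 = 4*7^3 = 4*343 = 1372
27b^2 = 27*1^2 = 27*1 = 27
4a^3 + 27b^2 = 1372 + 27 = 1399
Delta = -16*1399 = -22384

-22384


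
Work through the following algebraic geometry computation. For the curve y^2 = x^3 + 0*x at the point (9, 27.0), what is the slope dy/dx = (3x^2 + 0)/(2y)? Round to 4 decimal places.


Using implicit differentiation of y^2 = x^3 + 0*x:
2y * dy/dx = 3x^2 + 0
dy/dx = (3x^2 + 0)/(2y)
Numerator: 3*9^2 + 0 = 243
Denominator: 2*27.0 = 54.0
dy/dx = 243/54.0 = 4.5000

4.5000


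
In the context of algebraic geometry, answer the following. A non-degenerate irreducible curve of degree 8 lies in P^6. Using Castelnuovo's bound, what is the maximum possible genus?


Castelnuovo's bound: write d - 1 = m(r-1) + epsilon with 0 <= epsilon < r-1.
d - 1 = 8 - 1 = 7
r - 1 = 6 - 1 = 5
7 = 1*5 + 2, so m = 1, epsilon = 2
pi(d, r) = m(m-1)(r-1)/2 + m*epsilon
= 1*0*5/2 + 1*2
= 0/2 + 2
= 0 + 2 = 2

2


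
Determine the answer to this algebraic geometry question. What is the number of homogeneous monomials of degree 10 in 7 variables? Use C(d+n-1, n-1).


The number of degree-10 monomials in 7 variables is C(d+n-1, n-1).
= C(10+7-1, 7-1) = C(16, 6)
= 8008

8008


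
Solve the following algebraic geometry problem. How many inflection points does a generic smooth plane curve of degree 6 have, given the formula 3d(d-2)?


For a general smooth plane curve C of degree d, the inflection points are
the intersection of C with its Hessian curve, which has degree 3(d-2).
By Bezout, the total intersection number is d * 3(d-2) = 6 * 12 = 72.
For a general curve every flex is ordinary, so each contributes
multiplicity 1 to C·Hess(C), and the number of distinct inflection
points is 3d(d-2).
Inflection points = 3*6*(6-2) = 3*6*4 = 72

72
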